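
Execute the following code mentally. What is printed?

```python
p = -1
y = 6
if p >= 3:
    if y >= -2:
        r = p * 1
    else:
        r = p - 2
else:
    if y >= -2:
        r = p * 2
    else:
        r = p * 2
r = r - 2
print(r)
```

p=-1, y=6
p >= 3 is False; y >= -2 is True
→ r = p * 2 = -2
r = (-2)-2 = -4

-4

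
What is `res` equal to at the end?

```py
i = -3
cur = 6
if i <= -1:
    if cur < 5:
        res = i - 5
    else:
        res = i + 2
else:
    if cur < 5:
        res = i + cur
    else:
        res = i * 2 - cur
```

-1

i=-3, cur=6
i <= -1 is True; cur < 5 is False
→ res = i + 2 = -1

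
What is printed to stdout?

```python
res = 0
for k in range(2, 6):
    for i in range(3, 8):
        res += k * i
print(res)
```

350

k=2,i=3: res = 0+6 = 6
k=2,i=4: res = 6+8 = 14
k=2,i=5: res = 14+10 = 24
k=2,i=6: res = 24+12 = 36
k=2,i=7: res = 36+14 = 50
k=3,i=3: res = 50+9 = 59
k=3,i=4: res = 59+12 = 71
k=3,i=5: res = 71+15 = 86
k=3,i=6: res = 86+18 = 104
k=3,i=7: res = 104+21 = 125
k=4,i=3: res = 125+12 = 137
k=4,i=4: res = 137+16 = 153
k=4,i=5: res = 153+20 = 173
k=4,i=6: res = 173+24 = 197
k=4,i=7: res = 197+28 = 225
k=5,i=3: res = 225+15 = 240
k=5,i=4: res = 240+20 = 260
k=5,i=5: res = 260+25 = 285
k=5,i=6: res = 285+30 = 315
k=5,i=7: res = 315+35 = 350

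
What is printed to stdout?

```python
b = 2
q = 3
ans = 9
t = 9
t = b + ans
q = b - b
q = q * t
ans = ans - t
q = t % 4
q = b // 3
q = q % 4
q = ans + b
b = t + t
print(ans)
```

-2

t = 2+9 = 11
q = 2-2 = 0
q = 0*11 = 0
ans = 9-11 = -2
q = 11%4 = 3
q = 2//3 = 0
q = 0%4 = 0
q = (-2)+2 = 0
b = 11+11 = 22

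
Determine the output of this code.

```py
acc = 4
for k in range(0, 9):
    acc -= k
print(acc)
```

k=0: acc = 4-0 = 4
k=1: acc = 4-1 = 3
k=2: acc = 3-2 = 1
k=3: acc = 1-3 = -2
k=4: acc = (-2)-4 = -6
k=5: acc = (-6)-5 = -11
k=6: acc = (-11)-6 = -17
k=7: acc = (-17)-7 = -24
k=8: acc = (-24)-8 = -32

-32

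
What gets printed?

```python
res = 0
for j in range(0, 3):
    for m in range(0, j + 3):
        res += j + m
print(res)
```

33

j=0,m=0: res = 0+0 = 0
j=0,m=1: res = 0+1 = 1
j=0,m=2: res = 1+2 = 3
j=1,m=0: res = 3+1 = 4
j=1,m=1: res = 4+2 = 6
j=1,m=2: res = 6+3 = 9
j=1,m=3: res = 9+4 = 13
j=2,m=0: res = 13+2 = 15
j=2,m=1: res = 15+3 = 18
j=2,m=2: res = 18+4 = 22
j=2,m=3: res = 22+5 = 27
j=2,m=4: res = 27+6 = 33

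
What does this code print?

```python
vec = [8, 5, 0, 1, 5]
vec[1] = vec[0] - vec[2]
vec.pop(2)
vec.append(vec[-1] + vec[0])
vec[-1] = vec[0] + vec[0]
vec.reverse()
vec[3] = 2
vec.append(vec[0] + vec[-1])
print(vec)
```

[16, 5, 1, 2, 8, 24]

vec[1] = vec[0]-vec[2] = 8-0 = 8 → [8, 8, 0, 1, 5]
pop(2) removes 0 → [8, 8, 1, 5]
append vec[-1]+vec[0] = 5+8 = 13 → [8, 8, 1, 5, 13]
vec[-1] = vec[0]+vec[0] = 8+8 = 16 → [8, 8, 1, 5, 16]
reverse → [16, 5, 1, 8, 8]
vec[3] = 2 → [16, 5, 1, 2, 8]
append vec[0]+vec[-1] = 16+8 = 24 → [16, 5, 1, 2, 8, 24]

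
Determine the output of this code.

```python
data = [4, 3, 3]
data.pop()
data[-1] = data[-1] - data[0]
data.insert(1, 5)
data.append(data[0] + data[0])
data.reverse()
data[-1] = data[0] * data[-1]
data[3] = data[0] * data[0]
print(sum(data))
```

76

pop() removes 3 → [4, 3]
data[-1] = data[-1]-data[0] = 3-4 = -1 → [4, -1]
insert 5 at 1 → [4, 5, -1]
append data[0]+data[0] = 4+4 = 8 → [4, 5, -1, 8]
reverse → [8, -1, 5, 4]
data[-1] = data[0]*data[-1] = 8*4 = 32 → [8, -1, 5, 32]
data[3] = data[0]*data[0] = 8*8 = 64 → [8, -1, 5, 64]
sum = 76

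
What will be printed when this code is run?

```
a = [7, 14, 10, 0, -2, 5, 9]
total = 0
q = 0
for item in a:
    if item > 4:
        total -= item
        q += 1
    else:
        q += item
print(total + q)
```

item=7: >4, total = 0-7 = -7; q=1
item=14: >4, total = (-7)-14 = -21; q=2
item=10: >4, total = (-21)-10 = -31; q=3
item=0: not >4; q=3
item=-2: not >4; q=1
item=5: >4, total = (-31)-5 = -36; q=2
item=9: >4, total = (-36)-9 = -45; q=3
total+q = (-45)+3 = -42

-42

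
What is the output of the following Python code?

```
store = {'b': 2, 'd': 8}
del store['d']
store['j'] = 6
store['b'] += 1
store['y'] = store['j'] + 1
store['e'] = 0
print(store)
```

{'b': 3, 'j': 6, 'y': 7, 'e': 0}

del 'd' → {'b': 2}
store['j'] = 6 → {'b': 2, 'j': 6}
store['b'] = 2+1 = 3 → {'b': 3, 'j': 6}
store['y'] = store['j']+1 = 7 → {'b': 3, 'j': 6, 'y': 7}
store['e'] = 0 → {'b': 3, 'j': 6, 'y': 7, 'e': 0}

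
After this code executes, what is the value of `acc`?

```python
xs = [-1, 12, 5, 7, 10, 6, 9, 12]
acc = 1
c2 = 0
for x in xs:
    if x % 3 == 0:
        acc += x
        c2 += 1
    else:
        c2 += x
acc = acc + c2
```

x=-1: not %3==0; c2=-1
x=12: %3==0, acc = 1+12 = 13; c2=0
x=5: not %3==0; c2=5
x=7: not %3==0; c2=12
x=10: not %3==0; c2=22
x=6: %3==0, acc = 13+6 = 19; c2=23
x=9: %3==0, acc = 19+9 = 28; c2=24
x=12: %3==0, acc = 28+12 = 40; c2=25
acc+c2 = 40+25 = 65

65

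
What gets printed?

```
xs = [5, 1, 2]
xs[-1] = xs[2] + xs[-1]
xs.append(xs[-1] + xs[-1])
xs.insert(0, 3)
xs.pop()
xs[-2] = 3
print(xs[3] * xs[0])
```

xs[-1] = xs[2]+xs[-1] = 2+2 = 4 → [5, 1, 4]
append xs[-1]+xs[-1] = 4+4 = 8 → [5, 1, 4, 8]
insert 3 at 0 → [3, 5, 1, 4, 8]
pop() removes 8 → [3, 5, 1, 4]
xs[-2] = 3 → [3, 5, 3, 4]
xs[3]*xs[0] = 4*3 = 12

12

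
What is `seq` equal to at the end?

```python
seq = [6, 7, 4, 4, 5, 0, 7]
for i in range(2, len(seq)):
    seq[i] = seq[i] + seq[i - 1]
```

[6, 7, 11, 15, 20, 20, 27]

i=2: seq[2] = 4+7 = 11 → [6, 7, 11, 4, 5, 0, 7]
i=3: seq[3] = 4+11 = 15 → [6, 7, 11, 15, 5, 0, 7]
i=4: seq[4] = 5+15 = 20 → [6, 7, 11, 15, 20, 0, 7]
i=5: seq[5] = 0+20 = 20 → [6, 7, 11, 15, 20, 20, 7]
i=6: seq[6] = 7+20 = 27 → [6, 7, 11, 15, 20, 20, 27]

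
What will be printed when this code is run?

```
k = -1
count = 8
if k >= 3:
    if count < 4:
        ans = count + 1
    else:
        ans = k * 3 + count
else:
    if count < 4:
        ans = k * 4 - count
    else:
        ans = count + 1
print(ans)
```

k=-1, count=8
k >= 3 is False; count < 4 is False
→ ans = count + 1 = 9

9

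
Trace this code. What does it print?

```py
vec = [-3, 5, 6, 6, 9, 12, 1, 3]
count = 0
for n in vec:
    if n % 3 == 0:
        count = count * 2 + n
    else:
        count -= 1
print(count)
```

n=-3: %3==0, count = 0*2+(-3) = -3
n=5: not %3==0, count = (-3)-1 = -4
n=6: %3==0, count = (-4)*2+6 = -2
n=6: %3==0, count = (-2)*2+6 = 2
n=9: %3==0, count = 2*2+9 = 13
n=12: %3==0, count = 13*2+12 = 38
n=1: not %3==0, count = 38-1 = 37
n=3: %3==0, count = 37*2+3 = 77

77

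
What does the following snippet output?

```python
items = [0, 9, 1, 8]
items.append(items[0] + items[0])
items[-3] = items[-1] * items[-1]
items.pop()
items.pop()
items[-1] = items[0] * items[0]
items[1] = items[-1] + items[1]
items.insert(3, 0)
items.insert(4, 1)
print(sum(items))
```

10

append items[0]+items[0] = 0+0 = 0 → [0, 9, 1, 8, 0]
items[-3] = items[-1]*items[-1] = 0*0 = 0 → [0, 9, 0, 8, 0]
pop() removes 0 → [0, 9, 0, 8]
pop() removes 8 → [0, 9, 0]
items[-1] = items[0]*items[0] = 0*0 = 0 → [0, 9, 0]
items[1] = items[-1]+items[1] = 0+9 = 9 → [0, 9, 0]
insert 0 at 3 → [0, 9, 0, 0]
insert 1 at 4 → [0, 9, 0, 0, 1]
sum = 10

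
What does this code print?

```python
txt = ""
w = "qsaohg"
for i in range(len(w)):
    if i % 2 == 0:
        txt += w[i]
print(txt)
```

qah

i=0: add 'q' → 'q'
i=1: skip
i=2: add 'a' → 'qa'
i=3: skip
i=4: add 'h' → 'qah'
i=5: skip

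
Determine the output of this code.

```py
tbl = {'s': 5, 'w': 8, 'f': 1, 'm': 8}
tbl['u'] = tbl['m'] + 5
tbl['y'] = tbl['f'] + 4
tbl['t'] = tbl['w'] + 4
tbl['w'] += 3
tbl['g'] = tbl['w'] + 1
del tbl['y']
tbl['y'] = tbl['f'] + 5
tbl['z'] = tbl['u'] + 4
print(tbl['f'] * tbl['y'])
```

tbl['u'] = tbl['m']+5 = 13 → {'s': 5, 'w': 8, 'f': 1, 'm': 8, 'u': 13}
tbl['y'] = tbl['f']+4 = 5 → {'s': 5, 'w': 8, 'f': 1, 'm': 8, 'u': 13, 'y': 5}
tbl['t'] = tbl['w']+4 = 12 → {'s': 5, 'w': 8, 'f': 1, 'm': 8, 'u': 13, 'y': 5, 't': 12}
tbl['w'] = 8+3 = 11 → {'s': 5, 'w': 11, 'f': 1, 'm': 8, 'u': 13, 'y': 5, 't': 12}
tbl['g'] = tbl['w']+1 = 12 → {'s': 5, 'w': 11, 'f': 1, 'm': 8, 'u': 13, 'y': 5, 't': 12, 'g': 12}
del 'y' → {'s': 5, 'w': 11, 'f': 1, 'm': 8, 'u': 13, 't': 12, 'g': 12}
tbl['y'] = tbl['f']+5 = 6 → {'s': 5, 'w': 11, 'f': 1, 'm': 8, 'u': 13, 't': 12, 'g': 12, 'y': 6}
tbl['z'] = tbl['u']+4 = 17 → {'s': 5, 'w': 11, 'f': 1, 'm': 8, 'u': 13, 't': 12, 'g': 12, 'y': 6, 'z': 17}
tbl['f']*tbl['y'] = 1*6 = 6

6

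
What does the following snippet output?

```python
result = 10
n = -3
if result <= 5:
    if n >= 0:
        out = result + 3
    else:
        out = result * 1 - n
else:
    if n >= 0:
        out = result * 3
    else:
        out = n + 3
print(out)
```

0

result=10, n=-3
result <= 5 is False; n >= 0 is False
→ out = n + 3 = 0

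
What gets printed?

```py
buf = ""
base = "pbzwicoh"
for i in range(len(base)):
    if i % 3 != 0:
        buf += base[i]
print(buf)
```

bzich

i=0: skip
i=1: add 'b' → 'b'
i=2: add 'z' → 'bz'
i=3: skip
i=4: add 'i' → 'bzi'
i=5: add 'c' → 'bzic'
i=6: skip
i=7: add 'h' → 'bzich'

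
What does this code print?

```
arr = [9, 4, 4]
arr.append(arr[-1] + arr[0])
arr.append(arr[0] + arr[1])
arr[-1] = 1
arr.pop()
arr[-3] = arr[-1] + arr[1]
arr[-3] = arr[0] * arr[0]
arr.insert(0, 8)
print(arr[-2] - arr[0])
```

append arr[-1]+arr[0] = 4+9 = 13 → [9, 4, 4, 13]
append arr[0]+arr[1] = 9+4 = 13 → [9, 4, 4, 13, 13]
arr[-1] = 1 → [9, 4, 4, 13, 1]
pop() removes 1 → [9, 4, 4, 13]
arr[-3] = arr[-1]+arr[1] = 13+4 = 17 → [9, 17, 4, 13]
arr[-3] = arr[0]*arr[0] = 9*9 = 81 → [9, 81, 4, 13]
insert 8 at 0 → [8, 9, 81, 4, 13]
arr[-2]-arr[0] = 4-8 = -4

-4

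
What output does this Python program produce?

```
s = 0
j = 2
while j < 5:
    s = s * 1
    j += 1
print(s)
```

j=2: s = 0*1 = 0
j=3: s = 0*1 = 0
j=4: s = 0*1 = 0

0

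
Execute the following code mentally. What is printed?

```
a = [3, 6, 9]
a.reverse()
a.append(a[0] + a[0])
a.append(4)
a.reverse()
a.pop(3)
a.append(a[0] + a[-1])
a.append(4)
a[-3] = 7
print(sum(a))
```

reverse → [9, 6, 3]
append a[0]+a[0] = 9+9 = 18 → [9, 6, 3, 18]
append 4 → [9, 6, 3, 18, 4]
reverse → [4, 18, 3, 6, 9]
pop(3) removes 6 → [4, 18, 3, 9]
append a[0]+a[-1] = 4+9 = 13 → [4, 18, 3, 9, 13]
append 4 → [4, 18, 3, 9, 13, 4]
a[-3] = 7 → [4, 18, 3, 7, 13, 4]
sum = 49

49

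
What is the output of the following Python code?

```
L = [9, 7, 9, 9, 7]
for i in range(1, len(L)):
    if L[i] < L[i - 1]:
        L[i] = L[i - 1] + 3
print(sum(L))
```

75

i=1: 7<9, L[1] = 9+3 = 12 → [9, 12, 9, 9, 7]
i=2: 9<12, L[2] = 12+3 = 15 → [9, 12, 15, 9, 7]
i=3: 9<15, L[3] = 15+3 = 18 → [9, 12, 15, 18, 7]
i=4: 7<18, L[4] = 18+3 = 21 → [9, 12, 15, 18, 21]
sum = 75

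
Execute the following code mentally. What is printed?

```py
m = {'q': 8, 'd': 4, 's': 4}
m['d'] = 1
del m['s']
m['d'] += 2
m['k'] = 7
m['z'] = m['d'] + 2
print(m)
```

m['d'] = 1 → {'q': 8, 'd': 1, 's': 4}
del 's' → {'q': 8, 'd': 1}
m['d'] = 1+2 = 3 → {'q': 8, 'd': 3}
m['k'] = 7 → {'q': 8, 'd': 3, 'k': 7}
m['z'] = m['d']+2 = 5 → {'q': 8, 'd': 3, 'k': 7, 'z': 5}

{'q': 8, 'd': 3, 'k': 7, 'z': 5}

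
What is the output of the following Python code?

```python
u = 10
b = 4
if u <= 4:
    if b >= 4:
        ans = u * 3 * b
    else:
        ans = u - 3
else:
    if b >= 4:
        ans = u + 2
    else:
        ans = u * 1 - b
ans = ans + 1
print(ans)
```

13

u=10, b=4
u <= 4 is False; b >= 4 is True
→ ans = u + 2 = 12
ans = 12+1 = 13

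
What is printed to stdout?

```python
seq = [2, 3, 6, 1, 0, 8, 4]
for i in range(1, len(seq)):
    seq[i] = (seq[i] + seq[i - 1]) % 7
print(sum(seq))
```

30

i=1: seq[1] = (3+2)%7 = 5 → [2, 5, 6, 1, 0, 8, 4]
i=2: seq[2] = (6+5)%7 = 4 → [2, 5, 4, 1, 0, 8, 4]
i=3: seq[3] = (1+4)%7 = 5 → [2, 5, 4, 5, 0, 8, 4]
i=4: seq[4] = (0+5)%7 = 5 → [2, 5, 4, 5, 5, 8, 4]
i=5: seq[5] = (8+5)%7 = 6 → [2, 5, 4, 5, 5, 6, 4]
i=6: seq[6] = (4+6)%7 = 3 → [2, 5, 4, 5, 5, 6, 3]
sum = 30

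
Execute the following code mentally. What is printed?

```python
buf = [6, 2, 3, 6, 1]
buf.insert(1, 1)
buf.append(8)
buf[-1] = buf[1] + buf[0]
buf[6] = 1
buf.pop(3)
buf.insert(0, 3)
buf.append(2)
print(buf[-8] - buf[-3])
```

insert 1 at 1 → [6, 1, 2, 3, 6, 1]
append 8 → [6, 1, 2, 3, 6, 1, 8]
buf[-1] = buf[1]+buf[0] = 1+6 = 7 → [6, 1, 2, 3, 6, 1, 7]
buf[6] = 1 → [6, 1, 2, 3, 6, 1, 1]
pop(3) removes 3 → [6, 1, 2, 6, 1, 1]
insert 3 at 0 → [3, 6, 1, 2, 6, 1, 1]
append 2 → [3, 6, 1, 2, 6, 1, 1, 2]
buf[-8]-buf[-3] = 3-1 = 2

2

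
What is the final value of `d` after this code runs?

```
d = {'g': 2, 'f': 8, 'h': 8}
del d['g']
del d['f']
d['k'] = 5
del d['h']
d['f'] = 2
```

{'k': 5, 'f': 2}

del 'g' → {'f': 8, 'h': 8}
del 'f' → {'h': 8}
d['k'] = 5 → {'h': 8, 'k': 5}
del 'h' → {'k': 5}
d['f'] = 2 → {'k': 5, 'f': 2}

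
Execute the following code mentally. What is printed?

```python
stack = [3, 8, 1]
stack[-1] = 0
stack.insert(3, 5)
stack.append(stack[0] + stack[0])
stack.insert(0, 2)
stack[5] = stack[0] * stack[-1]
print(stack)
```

[2, 3, 8, 0, 5, 12]

stack[-1] = 0 → [3, 8, 0]
insert 5 at 3 → [3, 8, 0, 5]
append stack[0]+stack[0] = 3+3 = 6 → [3, 8, 0, 5, 6]
insert 2 at 0 → [2, 3, 8, 0, 5, 6]
stack[5] = stack[0]*stack[-1] = 2*6 = 12 → [2, 3, 8, 0, 5, 12]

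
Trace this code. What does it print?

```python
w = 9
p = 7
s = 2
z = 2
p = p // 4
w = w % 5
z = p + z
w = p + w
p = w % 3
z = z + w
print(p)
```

p = 7//4 = 1
w = 9%5 = 4
z = 1+2 = 3
w = 1+4 = 5
p = 5%3 = 2
z = 3+5 = 8

2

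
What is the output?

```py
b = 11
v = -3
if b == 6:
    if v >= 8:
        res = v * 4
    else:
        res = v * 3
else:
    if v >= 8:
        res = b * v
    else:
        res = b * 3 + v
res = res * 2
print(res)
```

60

b=11, v=-3
b == 6 is False; v >= 8 is False
→ res = b * 3 + v = 30
res = 30*2 = 60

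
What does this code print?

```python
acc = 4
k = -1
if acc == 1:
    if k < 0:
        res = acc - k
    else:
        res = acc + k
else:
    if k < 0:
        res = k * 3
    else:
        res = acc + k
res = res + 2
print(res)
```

-1

acc=4, k=-1
acc == 1 is False; k < 0 is True
→ res = k * 3 = -3
res = (-3)+2 = -1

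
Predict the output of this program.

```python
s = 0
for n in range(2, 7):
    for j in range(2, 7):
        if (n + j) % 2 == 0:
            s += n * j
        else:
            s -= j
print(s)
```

n=2,j=2: even sum, s = 0+4 = 4
n=2,j=3: odd sum, s = 4-3 = 1
n=2,j=4: even sum, s = 1+8 = 9
n=2,j=5: odd sum, s = 9-5 = 4
n=2,j=6: even sum, s = 4+12 = 16
n=3,j=2: odd sum, s = 16-2 = 14
n=3,j=3: even sum, s = 14+9 = 23
n=3,j=4: odd sum, s = 23-4 = 19
n=3,j=5: even sum, s = 19+15 = 34
n=3,j=6: odd sum, s = 34-6 = 28
n=4,j=2: even sum, s = 28+8 = 36
n=4,j=3: odd sum, s = 36-3 = 33
n=4,j=4: even sum, s = 33+16 = 49
n=4,j=5: odd sum, s = 49-5 = 44
n=4,j=6: even sum, s = 44+24 = 68
n=5,j=2: odd sum, s = 68-2 = 66
n=5,j=3: even sum, s = 66+15 = 81
n=5,j=4: odd sum, s = 81-4 = 77
n=5,j=5: even sum, s = 77+25 = 102
n=5,j=6: odd sum, s = 102-6 = 96
n=6,j=2: even sum, s = 96+12 = 108
n=6,j=3: odd sum, s = 108-3 = 105
n=6,j=4: even sum, s = 105+24 = 129
n=6,j=5: odd sum, s = 129-5 = 124
n=6,j=6: even sum, s = 124+36 = 160

160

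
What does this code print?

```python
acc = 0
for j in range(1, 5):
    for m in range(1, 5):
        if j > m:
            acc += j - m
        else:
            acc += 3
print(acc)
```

40

j=1,m=1: not 1>1, acc = 0+3 = 3
j=1,m=2: not 1>2, acc = 3+3 = 6
j=1,m=3: not 1>3, acc = 6+3 = 9
j=1,m=4: not 1>4, acc = 9+3 = 12
j=2,m=1: 2>1, acc = 12+1 = 13
j=2,m=2: not 2>2, acc = 13+3 = 16
j=2,m=3: not 2>3, acc = 16+3 = 19
j=2,m=4: not 2>4, acc = 19+3 = 22
j=3,m=1: 3>1, acc = 22+2 = 24
j=3,m=2: 3>2, acc = 24+1 = 25
j=3,m=3: not 3>3, acc = 25+3 = 28
j=3,m=4: not 3>4, acc = 28+3 = 31
j=4,m=1: 4>1, acc = 31+3 = 34
j=4,m=2: 4>2, acc = 34+2 = 36
j=4,m=3: 4>3, acc = 36+1 = 37
j=4,m=4: not 4>4, acc = 37+3 = 40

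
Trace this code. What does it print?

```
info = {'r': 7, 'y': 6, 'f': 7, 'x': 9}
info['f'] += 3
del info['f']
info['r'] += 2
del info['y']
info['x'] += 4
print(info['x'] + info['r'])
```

info['f'] = 7+3 = 10 → {'r': 7, 'y': 6, 'f': 10, 'x': 9}
del 'f' → {'r': 7, 'y': 6, 'x': 9}
info['r'] = 7+2 = 9 → {'r': 9, 'y': 6, 'x': 9}
del 'y' → {'r': 9, 'x': 9}
info['x'] = 9+4 = 13 → {'r': 9, 'x': 13}
info['x']+info['r'] = 13+9 = 22

22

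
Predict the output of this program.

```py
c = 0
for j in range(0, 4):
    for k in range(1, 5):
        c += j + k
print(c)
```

j=0,k=1: c = 0+1 = 1
j=0,k=2: c = 1+2 = 3
j=0,k=3: c = 3+3 = 6
j=0,k=4: c = 6+4 = 10
j=1,k=1: c = 10+2 = 12
j=1,k=2: c = 12+3 = 15
j=1,k=3: c = 15+4 = 19
j=1,k=4: c = 19+5 = 24
j=2,k=1: c = 24+3 = 27
j=2,k=2: c = 27+4 = 31
j=2,k=3: c = 31+5 = 36
j=2,k=4: c = 36+6 = 42
j=3,k=1: c = 42+4 = 46
j=3,k=2: c = 46+5 = 51
j=3,k=3: c = 51+6 = 57
j=3,k=4: c = 57+7 = 64

64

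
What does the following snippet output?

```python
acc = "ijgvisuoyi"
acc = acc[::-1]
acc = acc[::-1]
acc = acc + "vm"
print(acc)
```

ijgvisuoyivm

reverse → 'iyousivgji'
reverse → 'ijgvisuoyi'
+ 'vm' → 'ijgvisuoyivm'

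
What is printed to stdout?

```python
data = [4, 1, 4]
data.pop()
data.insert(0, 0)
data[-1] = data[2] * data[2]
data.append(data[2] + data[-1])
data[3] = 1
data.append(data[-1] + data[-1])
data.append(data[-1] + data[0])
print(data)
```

[0, 4, 1, 1, 2, 2]

pop() removes 4 → [4, 1]
insert 0 at 0 → [0, 4, 1]
data[-1] = data[2]*data[2] = 1*1 = 1 → [0, 4, 1]
append data[2]+data[-1] = 1+1 = 2 → [0, 4, 1, 2]
data[3] = 1 → [0, 4, 1, 1]
append data[-1]+data[-1] = 1+1 = 2 → [0, 4, 1, 1, 2]
append data[-1]+data[0] = 2+0 = 2 → [0, 4, 1, 1, 2, 2]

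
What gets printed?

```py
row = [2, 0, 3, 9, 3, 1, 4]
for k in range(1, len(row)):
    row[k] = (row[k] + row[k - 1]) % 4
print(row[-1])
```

2

k=1: row[1] = (0+2)%4 = 2 → [2, 2, 3, 9, 3, 1, 4]
k=2: row[2] = (3+2)%4 = 1 → [2, 2, 1, 9, 3, 1, 4]
k=3: row[3] = (9+1)%4 = 2 → [2, 2, 1, 2, 3, 1, 4]
k=4: row[4] = (3+2)%4 = 1 → [2, 2, 1, 2, 1, 1, 4]
k=5: row[5] = (1+1)%4 = 2 → [2, 2, 1, 2, 1, 2, 4]
k=6: row[6] = (4+2)%4 = 2 → [2, 2, 1, 2, 1, 2, 2]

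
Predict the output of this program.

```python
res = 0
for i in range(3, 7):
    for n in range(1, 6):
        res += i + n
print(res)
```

150

i=3,n=1: res = 0+4 = 4
i=3,n=2: res = 4+5 = 9
i=3,n=3: res = 9+6 = 15
i=3,n=4: res = 15+7 = 22
i=3,n=5: res = 22+8 = 30
i=4,n=1: res = 30+5 = 35
i=4,n=2: res = 35+6 = 41
i=4,n=3: res = 41+7 = 48
i=4,n=4: res = 48+8 = 56
i=4,n=5: res = 56+9 = 65
i=5,n=1: res = 65+6 = 71
i=5,n=2: res = 71+7 = 78
i=5,n=3: res = 78+8 = 86
i=5,n=4: res = 86+9 = 95
i=5,n=5: res = 95+10 = 105
i=6,n=1: res = 105+7 = 112
i=6,n=2: res = 112+8 = 120
i=6,n=3: res = 120+9 = 129
i=6,n=4: res = 129+10 = 139
i=6,n=5: res = 139+11 = 150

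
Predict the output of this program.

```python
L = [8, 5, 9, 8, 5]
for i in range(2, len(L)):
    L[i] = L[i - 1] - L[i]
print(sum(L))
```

i=2: L[2] = 5-9 = -4 → [8, 5, -4, 8, 5]
i=3: L[3] = (-4)-8 = -12 → [8, 5, -4, -12, 5]
i=4: L[4] = (-12)-5 = -17 → [8, 5, -4, -12, -17]
sum = -20

-20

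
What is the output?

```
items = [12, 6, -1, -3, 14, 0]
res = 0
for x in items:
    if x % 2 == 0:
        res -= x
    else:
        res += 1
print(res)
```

-30

x=12: even, res = 0-12 = -12
x=6: even, res = (-12)-6 = -18
x=-1: not even, res = (-18)+1 = -17
x=-3: not even, res = (-17)+1 = -16
x=14: even, res = (-16)-14 = -30
x=0: even, res = (-30)-0 = -30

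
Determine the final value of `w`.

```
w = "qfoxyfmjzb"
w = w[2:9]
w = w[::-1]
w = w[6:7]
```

slice [2:9] → 'oxyfmjz'
reverse → 'zjmfyxo'
slice [6:7] → 'o'

'o'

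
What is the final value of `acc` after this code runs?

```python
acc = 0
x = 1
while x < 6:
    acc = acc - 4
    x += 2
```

x=1: acc = 0-4 = -4
x=3: acc = (-4)-4 = -8
x=5: acc = (-8)-4 = -12

-12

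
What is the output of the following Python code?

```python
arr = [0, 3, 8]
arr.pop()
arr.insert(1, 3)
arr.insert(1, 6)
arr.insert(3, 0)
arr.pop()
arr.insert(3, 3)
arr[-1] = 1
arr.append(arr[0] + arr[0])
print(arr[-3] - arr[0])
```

3

pop() removes 8 → [0, 3]
insert 3 at 1 → [0, 3, 3]
insert 6 at 1 → [0, 6, 3, 3]
insert 0 at 3 → [0, 6, 3, 0, 3]
pop() removes 3 → [0, 6, 3, 0]
insert 3 at 3 → [0, 6, 3, 3, 0]
arr[-1] = 1 → [0, 6, 3, 3, 1]
append arr[0]+arr[0] = 0+0 = 0 → [0, 6, 3, 3, 1, 0]
arr[-3]-arr[0] = 3-0 = 3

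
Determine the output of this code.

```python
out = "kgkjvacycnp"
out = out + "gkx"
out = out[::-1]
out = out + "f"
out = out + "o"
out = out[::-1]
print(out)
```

ofkgkjvacycnpgkx

+ 'gkx' → 'kgkjvacycnpgkx'
reverse → 'xkgpncycavjkgk'
+ 'f' → 'xkgpncycavjkgkf'
+ 'o' → 'xkgpncycavjkgkfo'
reverse → 'ofkgkjvacycnpgkx'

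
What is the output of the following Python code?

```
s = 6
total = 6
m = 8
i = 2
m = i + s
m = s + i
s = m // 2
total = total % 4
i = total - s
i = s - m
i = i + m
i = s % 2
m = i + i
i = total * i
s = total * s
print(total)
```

m = 2+6 = 8
m = 6+2 = 8
s = 8//2 = 4
total = 6%4 = 2
i = 2-4 = -2
i = 4-8 = -4
i = (-4)+8 = 4
i = 4%2 = 0
m = 0+0 = 0
i = 2*0 = 0
s = 2*4 = 8

2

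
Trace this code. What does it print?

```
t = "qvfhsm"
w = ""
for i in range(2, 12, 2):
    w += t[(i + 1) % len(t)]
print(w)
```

i=2: add t[3]='h' → 'h'
i=4: add t[5]='m' → 'hm'
i=6: add t[1]='v' → 'hmv'
i=8: add t[3]='h' → 'hmvh'
i=10: add t[5]='m' → 'hmvhm'

hmvhm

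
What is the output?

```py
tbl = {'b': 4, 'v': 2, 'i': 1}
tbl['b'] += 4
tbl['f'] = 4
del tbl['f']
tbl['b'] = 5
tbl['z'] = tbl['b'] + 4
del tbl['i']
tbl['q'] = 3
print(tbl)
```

tbl['b'] = 4+4 = 8 → {'b': 8, 'v': 2, 'i': 1}
tbl['f'] = 4 → {'b': 8, 'v': 2, 'i': 1, 'f': 4}
del 'f' → {'b': 8, 'v': 2, 'i': 1}
tbl['b'] = 5 → {'b': 5, 'v': 2, 'i': 1}
tbl['z'] = tbl['b']+4 = 9 → {'b': 5, 'v': 2, 'i': 1, 'z': 9}
del 'i' → {'b': 5, 'v': 2, 'z': 9}
tbl['q'] = 3 → {'b': 5, 'v': 2, 'z': 9, 'q': 3}

{'b': 5, 'v': 2, 'z': 9, 'q': 3}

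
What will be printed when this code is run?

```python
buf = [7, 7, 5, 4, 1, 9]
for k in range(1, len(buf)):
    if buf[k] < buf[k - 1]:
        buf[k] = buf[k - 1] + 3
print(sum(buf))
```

k=1: 7>=7, unchanged → [7, 7, 5, 4, 1, 9]
k=2: 5<7, buf[2] = 7+3 = 10 → [7, 7, 10, 4, 1, 9]
k=3: 4<10, buf[3] = 10+3 = 13 → [7, 7, 10, 13, 1, 9]
k=4: 1<13, buf[4] = 13+3 = 16 → [7, 7, 10, 13, 16, 9]
k=5: 9<16, buf[5] = 16+3 = 19 → [7, 7, 10, 13, 16, 19]
sum = 72

72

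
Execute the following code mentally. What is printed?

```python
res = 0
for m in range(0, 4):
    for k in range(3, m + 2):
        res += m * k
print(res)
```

m=2,k=3: res = 0+6 = 6
m=3,k=3: res = 6+9 = 15
m=3,k=4: res = 15+12 = 27

27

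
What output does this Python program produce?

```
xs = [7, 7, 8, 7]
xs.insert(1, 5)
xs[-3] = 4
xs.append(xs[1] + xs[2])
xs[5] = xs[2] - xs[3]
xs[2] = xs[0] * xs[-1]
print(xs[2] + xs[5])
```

insert 5 at 1 → [7, 5, 7, 8, 7]
xs[-3] = 4 → [7, 5, 4, 8, 7]
append xs[1]+xs[2] = 5+4 = 9 → [7, 5, 4, 8, 7, 9]
xs[5] = xs[2]-xs[3] = 4-8 = -4 → [7, 5, 4, 8, 7, -4]
xs[2] = xs[0]*xs[-1] = 7*(-4) = -28 → [7, 5, -28, 8, 7, -4]
xs[2]+xs[5] = (-28)+(-4) = -32

-32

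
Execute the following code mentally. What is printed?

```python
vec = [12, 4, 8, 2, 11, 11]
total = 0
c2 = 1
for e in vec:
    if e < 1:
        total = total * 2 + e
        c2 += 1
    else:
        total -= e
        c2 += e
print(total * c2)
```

-2352

e=12: not <1, total = 0-12 = -12; c2=13
e=4: not <1, total = (-12)-4 = -16; c2=17
e=8: not <1, total = (-16)-8 = -24; c2=25
e=2: not <1, total = (-24)-2 = -26; c2=27
e=11: not <1, total = (-26)-11 = -37; c2=38
e=11: not <1, total = (-37)-11 = -48; c2=49
total*c2 = (-48)*49 = -2352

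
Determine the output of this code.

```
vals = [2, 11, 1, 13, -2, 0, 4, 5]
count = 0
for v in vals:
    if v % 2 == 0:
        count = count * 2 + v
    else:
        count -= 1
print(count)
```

-13

v=2: even, count = 0*2+2 = 2
v=11: not even, count = 2-1 = 1
v=1: not even, count = 1-1 = 0
v=13: not even, count = 0-1 = -1
v=-2: even, count = (-1)*2+(-2) = -4
v=0: even, count = (-4)*2+0 = -8
v=4: even, count = (-8)*2+4 = -12
v=5: not even, count = (-12)-1 = -13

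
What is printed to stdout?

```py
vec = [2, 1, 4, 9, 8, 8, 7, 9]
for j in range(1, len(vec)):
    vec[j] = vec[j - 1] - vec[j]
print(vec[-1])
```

-44

j=1: vec[1] = 2-1 = 1 → [2, 1, 4, 9, 8, 8, 7, 9]
j=2: vec[2] = 1-4 = -3 → [2, 1, -3, 9, 8, 8, 7, 9]
j=3: vec[3] = (-3)-9 = -12 → [2, 1, -3, -12, 8, 8, 7, 9]
j=4: vec[4] = (-12)-8 = -20 → [2, 1, -3, -12, -20, 8, 7, 9]
j=5: vec[5] = (-20)-8 = -28 → [2, 1, -3, -12, -20, -28, 7, 9]
j=6: vec[6] = (-28)-7 = -35 → [2, 1, -3, -12, -20, -28, -35, 9]
j=7: vec[7] = (-35)-9 = -44 → [2, 1, -3, -12, -20, -28, -35, -44]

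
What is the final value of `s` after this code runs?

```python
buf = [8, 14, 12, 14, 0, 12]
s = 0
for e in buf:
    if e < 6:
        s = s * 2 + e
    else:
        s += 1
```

e=8: not <6, s = 0+1 = 1
e=14: not <6, s = 1+1 = 2
e=12: not <6, s = 2+1 = 3
e=14: not <6, s = 3+1 = 4
e=0: <6, s = 4*2+0 = 8
e=12: not <6, s = 8+1 = 9

9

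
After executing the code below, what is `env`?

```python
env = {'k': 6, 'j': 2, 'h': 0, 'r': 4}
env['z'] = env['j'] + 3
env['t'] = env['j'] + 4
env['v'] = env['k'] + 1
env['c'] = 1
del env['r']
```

env['z'] = env['j']+3 = 5 → {'k': 6, 'j': 2, 'h': 0, 'r': 4, 'z': 5}
env['t'] = env['j']+4 = 6 → {'k': 6, 'j': 2, 'h': 0, 'r': 4, 'z': 5, 't': 6}
env['v'] = env['k']+1 = 7 → {'k': 6, 'j': 2, 'h': 0, 'r': 4, 'z': 5, 't': 6, 'v': 7}
env['c'] = 1 → {'k': 6, 'j': 2, 'h': 0, 'r': 4, 'z': 5, 't': 6, 'v': 7, 'c': 1}
del 'r' → {'k': 6, 'j': 2, 'h': 0, 'z': 5, 't': 6, 'v': 7, 'c': 1}

{'k': 6, 'j': 2, 'h': 0, 'z': 5, 't': 6, 'v': 7, 'c': 1}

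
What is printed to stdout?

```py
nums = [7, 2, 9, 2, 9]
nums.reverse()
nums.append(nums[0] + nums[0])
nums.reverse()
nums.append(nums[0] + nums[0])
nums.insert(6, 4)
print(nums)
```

[18, 7, 2, 9, 2, 9, 4, 36]

reverse → [9, 2, 9, 2, 7]
append nums[0]+nums[0] = 9+9 = 18 → [9, 2, 9, 2, 7, 18]
reverse → [18, 7, 2, 9, 2, 9]
append nums[0]+nums[0] = 18+18 = 36 → [18, 7, 2, 9, 2, 9, 36]
insert 4 at 6 → [18, 7, 2, 9, 2, 9, 4, 36]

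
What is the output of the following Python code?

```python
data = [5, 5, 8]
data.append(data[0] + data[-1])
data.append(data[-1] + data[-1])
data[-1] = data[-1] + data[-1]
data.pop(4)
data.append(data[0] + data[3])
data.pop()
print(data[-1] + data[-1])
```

append data[0]+data[-1] = 5+8 = 13 → [5, 5, 8, 13]
append data[-1]+data[-1] = 13+13 = 26 → [5, 5, 8, 13, 26]
data[-1] = data[-1]+data[-1] = 26+26 = 52 → [5, 5, 8, 13, 52]
pop(4) removes 52 → [5, 5, 8, 13]
append data[0]+data[3] = 5+13 = 18 → [5, 5, 8, 13, 18]
pop() removes 18 → [5, 5, 8, 13]
data[-1]+data[-1] = 13+13 = 26

26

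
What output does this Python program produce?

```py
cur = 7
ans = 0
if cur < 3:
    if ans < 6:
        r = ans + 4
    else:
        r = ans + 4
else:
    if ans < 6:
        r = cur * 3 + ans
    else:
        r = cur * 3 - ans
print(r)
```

21

cur=7, ans=0
cur < 3 is False; ans < 6 is True
→ r = cur * 3 + ans = 21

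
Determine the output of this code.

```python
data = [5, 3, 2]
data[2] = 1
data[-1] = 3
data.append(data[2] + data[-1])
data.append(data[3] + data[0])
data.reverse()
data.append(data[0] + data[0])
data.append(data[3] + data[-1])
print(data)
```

data[2] = 1 → [5, 3, 1]
data[-1] = 3 → [5, 3, 3]
append data[2]+data[-1] = 3+3 = 6 → [5, 3, 3, 6]
append data[3]+data[0] = 6+5 = 11 → [5, 3, 3, 6, 11]
reverse → [11, 6, 3, 3, 5]
append data[0]+data[0] = 11+11 = 22 → [11, 6, 3, 3, 5, 22]
append data[3]+data[-1] = 3+22 = 25 → [11, 6, 3, 3, 5, 22, 25]

[11, 6, 3, 3, 5, 22, 25]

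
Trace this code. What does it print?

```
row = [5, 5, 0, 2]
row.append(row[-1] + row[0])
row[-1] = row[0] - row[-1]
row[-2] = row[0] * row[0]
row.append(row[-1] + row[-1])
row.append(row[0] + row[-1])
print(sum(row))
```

append row[-1]+row[0] = 2+5 = 7 → [5, 5, 0, 2, 7]
row[-1] = row[0]-row[-1] = 5-7 = -2 → [5, 5, 0, 2, -2]
row[-2] = row[0]*row[0] = 5*5 = 25 → [5, 5, 0, 25, -2]
append row[-1]+row[-1] = (-2)+(-2) = -4 → [5, 5, 0, 25, -2, -4]
append row[0]+row[-1] = 5+(-4) = 1 → [5, 5, 0, 25, -2, -4, 1]
sum = 30

30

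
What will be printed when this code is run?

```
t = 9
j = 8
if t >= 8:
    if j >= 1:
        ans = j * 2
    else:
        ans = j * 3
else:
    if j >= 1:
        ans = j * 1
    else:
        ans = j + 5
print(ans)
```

t=9, j=8
t >= 8 is True; j >= 1 is True
→ ans = j * 2 = 16

16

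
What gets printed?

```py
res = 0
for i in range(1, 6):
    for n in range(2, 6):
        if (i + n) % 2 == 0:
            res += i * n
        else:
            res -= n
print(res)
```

i=1,n=2: odd sum, res = 0-2 = -2
i=1,n=3: even sum, res = (-2)+3 = 1
i=1,n=4: odd sum, res = 1-4 = -3
i=1,n=5: even sum, res = (-3)+5 = 2
i=2,n=2: even sum, res = 2+4 = 6
i=2,n=3: odd sum, res = 6-3 = 3
i=2,n=4: even sum, res = 3+8 = 11
i=2,n=5: odd sum, res = 11-5 = 6
i=3,n=2: odd sum, res = 6-2 = 4
i=3,n=3: even sum, res = 4+9 = 13
i=3,n=4: odd sum, res = 13-4 = 9
i=3,n=5: even sum, res = 9+15 = 24
i=4,n=2: even sum, res = 24+8 = 32
i=4,n=3: odd sum, res = 32-3 = 29
i=4,n=4: even sum, res = 29+16 = 45
i=4,n=5: odd sum, res = 45-5 = 40
i=5,n=2: odd sum, res = 40-2 = 38
i=5,n=3: even sum, res = 38+15 = 53
i=5,n=4: odd sum, res = 53-4 = 49
i=5,n=5: even sum, res = 49+25 = 74

74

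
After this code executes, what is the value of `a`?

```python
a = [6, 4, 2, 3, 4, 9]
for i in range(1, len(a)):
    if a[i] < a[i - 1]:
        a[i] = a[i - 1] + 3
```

[6, 9, 12, 15, 18, 21]

i=1: 4<6, a[1] = 6+3 = 9 → [6, 9, 2, 3, 4, 9]
i=2: 2<9, a[2] = 9+3 = 12 → [6, 9, 12, 3, 4, 9]
i=3: 3<12, a[3] = 12+3 = 15 → [6, 9, 12, 15, 4, 9]
i=4: 4<15, a[4] = 15+3 = 18 → [6, 9, 12, 15, 18, 9]
i=5: 9<18, a[5] = 18+3 = 21 → [6, 9, 12, 15, 18, 21]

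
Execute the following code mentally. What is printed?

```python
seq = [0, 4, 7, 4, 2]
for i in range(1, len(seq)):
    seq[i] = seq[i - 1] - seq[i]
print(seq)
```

[0, -4, -11, -15, -17]

i=1: seq[1] = 0-4 = -4 → [0, -4, 7, 4, 2]
i=2: seq[2] = (-4)-7 = -11 → [0, -4, -11, 4, 2]
i=3: seq[3] = (-11)-4 = -15 → [0, -4, -11, -15, 2]
i=4: seq[4] = (-15)-2 = -17 → [0, -4, -11, -15, -17]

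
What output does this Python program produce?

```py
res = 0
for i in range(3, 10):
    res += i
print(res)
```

i=3: res = 0+3 = 3
i=4: res = 3+4 = 7
i=5: res = 7+5 = 12
i=6: res = 12+6 = 18
i=7: res = 18+7 = 25
i=8: res = 25+8 = 33
i=9: res = 33+9 = 42

42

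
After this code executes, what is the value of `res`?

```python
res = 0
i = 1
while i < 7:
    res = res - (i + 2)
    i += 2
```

-15

i=1: res = 0-3 = -3
i=3: res = (-3)-5 = -8
i=5: res = (-8)-7 = -15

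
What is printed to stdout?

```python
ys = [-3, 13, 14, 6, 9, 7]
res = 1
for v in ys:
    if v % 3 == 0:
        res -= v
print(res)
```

v=-3: %3==0, res = 1-(-3) = 4
v=13: not %3==0
v=14: not %3==0
v=6: %3==0, res = 4-6 = -2
v=9: %3==0, res = (-2)-9 = -11
v=7: not %3==0

-11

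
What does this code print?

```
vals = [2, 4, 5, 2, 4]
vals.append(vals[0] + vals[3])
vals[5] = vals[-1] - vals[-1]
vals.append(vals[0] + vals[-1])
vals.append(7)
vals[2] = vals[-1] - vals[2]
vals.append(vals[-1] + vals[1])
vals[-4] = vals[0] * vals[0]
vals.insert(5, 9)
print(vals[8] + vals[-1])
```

append vals[0]+vals[3] = 2+2 = 4 → [2, 4, 5, 2, 4, 4]
vals[5] = vals[-1]-vals[-1] = 4-4 = 0 → [2, 4, 5, 2, 4, 0]
append vals[0]+vals[-1] = 2+0 = 2 → [2, 4, 5, 2, 4, 0, 2]
append 7 → [2, 4, 5, 2, 4, 0, 2, 7]
vals[2] = vals[-1]-vals[2] = 7-5 = 2 → [2, 4, 2, 2, 4, 0, 2, 7]
append vals[-1]+vals[1] = 7+4 = 11 → [2, 4, 2, 2, 4, 0, 2, 7, 11]
vals[-4] = vals[0]*vals[0] = 2*2 = 4 → [2, 4, 2, 2, 4, 4, 2, 7, 11]
insert 9 at 5 → [2, 4, 2, 2, 4, 9, 4, 2, 7, 11]
vals[8]+vals[-1] = 7+11 = 18

18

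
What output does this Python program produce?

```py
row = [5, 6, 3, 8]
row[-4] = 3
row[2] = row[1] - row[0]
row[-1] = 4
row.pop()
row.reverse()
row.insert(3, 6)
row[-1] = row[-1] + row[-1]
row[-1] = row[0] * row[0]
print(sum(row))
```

row[-4] = 3 → [3, 6, 3, 8]
row[2] = row[1]-row[0] = 6-3 = 3 → [3, 6, 3, 8]
row[-1] = 4 → [3, 6, 3, 4]
pop() removes 4 → [3, 6, 3]
reverse → [3, 6, 3]
insert 6 at 3 → [3, 6, 3, 6]
row[-1] = row[-1]+row[-1] = 6+6 = 12 → [3, 6, 3, 12]
row[-1] = row[0]*row[0] = 3*3 = 9 → [3, 6, 3, 9]
sum = 21

21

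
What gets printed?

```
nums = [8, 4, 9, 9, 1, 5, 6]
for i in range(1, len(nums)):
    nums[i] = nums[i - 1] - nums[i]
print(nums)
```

i=1: nums[1] = 8-4 = 4 → [8, 4, 9, 9, 1, 5, 6]
i=2: nums[2] = 4-9 = -5 → [8, 4, -5, 9, 1, 5, 6]
i=3: nums[3] = (-5)-9 = -14 → [8, 4, -5, -14, 1, 5, 6]
i=4: nums[4] = (-14)-1 = -15 → [8, 4, -5, -14, -15, 5, 6]
i=5: nums[5] = (-15)-5 = -20 → [8, 4, -5, -14, -15, -20, 6]
i=6: nums[6] = (-20)-6 = -26 → [8, 4, -5, -14, -15, -20, -26]

[8, 4, -5, -14, -15, -20, -26]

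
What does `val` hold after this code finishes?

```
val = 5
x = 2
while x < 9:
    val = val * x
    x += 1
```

x=2: val = 5*2 = 10
x=3: val = 10*3 = 30
x=4: val = 30*4 = 120
x=5: val = 120*5 = 600
x=6: val = 600*6 = 3600
x=7: val = 3600*7 = 25200
x=8: val = 25200*8 = 201600

201600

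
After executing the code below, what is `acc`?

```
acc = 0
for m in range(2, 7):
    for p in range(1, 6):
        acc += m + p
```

175

m=2,p=1: acc = 0+3 = 3
m=2,p=2: acc = 3+4 = 7
m=2,p=3: acc = 7+5 = 12
m=2,p=4: acc = 12+6 = 18
m=2,p=5: acc = 18+7 = 25
m=3,p=1: acc = 25+4 = 29
m=3,p=2: acc = 29+5 = 34
m=3,p=3: acc = 34+6 = 40
m=3,p=4: acc = 40+7 = 47
m=3,p=5: acc = 47+8 = 55
m=4,p=1: acc = 55+5 = 60
m=4,p=2: acc = 60+6 = 66
m=4,p=3: acc = 66+7 = 73
m=4,p=4: acc = 73+8 = 81
m=4,p=5: acc = 81+9 = 90
m=5,p=1: acc = 90+6 = 96
m=5,p=2: acc = 96+7 = 103
m=5,p=3: acc = 103+8 = 111
m=5,p=4: acc = 111+9 = 120
m=5,p=5: acc = 120+10 = 130
m=6,p=1: acc = 130+7 = 137
m=6,p=2: acc = 137+8 = 145
m=6,p=3: acc = 145+9 = 154
m=6,p=4: acc = 154+10 = 164
m=6,p=5: acc = 164+11 = 175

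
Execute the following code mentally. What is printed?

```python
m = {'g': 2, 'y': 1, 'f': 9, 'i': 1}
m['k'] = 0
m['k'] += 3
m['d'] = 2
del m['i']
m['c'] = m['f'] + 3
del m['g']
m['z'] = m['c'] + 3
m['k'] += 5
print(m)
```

m['k'] = 0 → {'g': 2, 'y': 1, 'f': 9, 'i': 1, 'k': 0}
m['k'] = 0+3 = 3 → {'g': 2, 'y': 1, 'f': 9, 'i': 1, 'k': 3}
m['d'] = 2 → {'g': 2, 'y': 1, 'f': 9, 'i': 1, 'k': 3, 'd': 2}
del 'i' → {'g': 2, 'y': 1, 'f': 9, 'k': 3, 'd': 2}
m['c'] = m['f']+3 = 12 → {'g': 2, 'y': 1, 'f': 9, 'k': 3, 'd': 2, 'c': 12}
del 'g' → {'y': 1, 'f': 9, 'k': 3, 'd': 2, 'c': 12}
m['z'] = m['c']+3 = 15 → {'y': 1, 'f': 9, 'k': 3, 'd': 2, 'c': 12, 'z': 15}
m['k'] = 3+5 = 8 → {'y': 1, 'f': 9, 'k': 8, 'd': 2, 'c': 12, 'z': 15}

{'y': 1, 'f': 9, 'k': 8, 'd': 2, 'c': 12, 'z': 15}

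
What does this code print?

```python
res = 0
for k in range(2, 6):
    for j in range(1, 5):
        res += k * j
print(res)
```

k=2,j=1: res = 0+2 = 2
k=2,j=2: res = 2+4 = 6
k=2,j=3: res = 6+6 = 12
k=2,j=4: res = 12+8 = 20
k=3,j=1: res = 20+3 = 23
k=3,j=2: res = 23+6 = 29
k=3,j=3: res = 29+9 = 38
k=3,j=4: res = 38+12 = 50
k=4,j=1: res = 50+4 = 54
k=4,j=2: res = 54+8 = 62
k=4,j=3: res = 62+12 = 74
k=4,j=4: res = 74+16 = 90
k=5,j=1: res = 90+5 = 95
k=5,j=2: res = 95+10 = 105
k=5,j=3: res = 105+15 = 120
k=5,j=4: res = 120+20 = 140

140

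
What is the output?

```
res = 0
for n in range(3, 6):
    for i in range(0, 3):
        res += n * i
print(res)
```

36

n=3,i=0: res = 0+0 = 0
n=3,i=1: res = 0+3 = 3
n=3,i=2: res = 3+6 = 9
n=4,i=0: res = 9+0 = 9
n=4,i=1: res = 9+4 = 13
n=4,i=2: res = 13+8 = 21
n=5,i=0: res = 21+0 = 21
n=5,i=1: res = 21+5 = 26
n=5,i=2: res = 26+10 = 36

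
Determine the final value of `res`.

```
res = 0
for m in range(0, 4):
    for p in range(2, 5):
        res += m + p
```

m=0,p=2: res = 0+2 = 2
m=0,p=3: res = 2+3 = 5
m=0,p=4: res = 5+4 = 9
m=1,p=2: res = 9+3 = 12
m=1,p=3: res = 12+4 = 16
m=1,p=4: res = 16+5 = 21
m=2,p=2: res = 21+4 = 25
m=2,p=3: res = 25+5 = 30
m=2,p=4: res = 30+6 = 36
m=3,p=2: res = 36+5 = 41
m=3,p=3: res = 41+6 = 47
m=3,p=4: res = 47+7 = 54

54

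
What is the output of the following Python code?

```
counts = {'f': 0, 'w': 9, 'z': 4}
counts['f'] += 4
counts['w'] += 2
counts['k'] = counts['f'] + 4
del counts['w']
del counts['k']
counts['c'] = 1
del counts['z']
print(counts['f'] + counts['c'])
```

5

counts['f'] = 0+4 = 4 → {'f': 4, 'w': 9, 'z': 4}
counts['w'] = 9+2 = 11 → {'f': 4, 'w': 11, 'z': 4}
counts['k'] = counts['f']+4 = 8 → {'f': 4, 'w': 11, 'z': 4, 'k': 8}
del 'w' → {'f': 4, 'z': 4, 'k': 8}
del 'k' → {'f': 4, 'z': 4}
counts['c'] = 1 → {'f': 4, 'z': 4, 'c': 1}
del 'z' → {'f': 4, 'c': 1}
counts['f']+counts['c'] = 4+1 = 5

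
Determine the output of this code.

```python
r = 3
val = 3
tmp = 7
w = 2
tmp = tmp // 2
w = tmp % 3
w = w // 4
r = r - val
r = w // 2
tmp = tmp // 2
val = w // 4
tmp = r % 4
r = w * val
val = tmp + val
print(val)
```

tmp = 7//2 = 3
w = 3%3 = 0
w = 0//4 = 0
r = 3-3 = 0
r = 0//2 = 0
tmp = 3//2 = 1
val = 0//4 = 0
tmp = 0%4 = 0
r = 0*0 = 0
val = 0+0 = 0

0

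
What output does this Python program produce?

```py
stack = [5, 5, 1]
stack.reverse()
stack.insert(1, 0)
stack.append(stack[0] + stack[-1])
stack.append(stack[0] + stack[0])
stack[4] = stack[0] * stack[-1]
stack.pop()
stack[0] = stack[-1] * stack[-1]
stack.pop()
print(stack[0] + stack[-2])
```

9

reverse → [1, 5, 5]
insert 0 at 1 → [1, 0, 5, 5]
append stack[0]+stack[-1] = 1+5 = 6 → [1, 0, 5, 5, 6]
append stack[0]+stack[0] = 1+1 = 2 → [1, 0, 5, 5, 6, 2]
stack[4] = stack[0]*stack[-1] = 1*2 = 2 → [1, 0, 5, 5, 2, 2]
pop() removes 2 → [1, 0, 5, 5, 2]
stack[0] = stack[-1]*stack[-1] = 2*2 = 4 → [4, 0, 5, 5, 2]
pop() removes 2 → [4, 0, 5, 5]
stack[0]+stack[-2] = 4+5 = 9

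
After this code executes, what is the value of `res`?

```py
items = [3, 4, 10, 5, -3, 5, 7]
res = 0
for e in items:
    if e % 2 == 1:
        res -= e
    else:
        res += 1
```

e=3: odd, res = 0-3 = -3
e=4: not odd, res = (-3)+1 = -2
e=10: not odd, res = (-2)+1 = -1
e=5: odd, res = (-1)-5 = -6
e=-3: odd, res = (-6)-(-3) = -3
e=5: odd, res = (-3)-5 = -8
e=7: odd, res = (-8)-7 = -15

-15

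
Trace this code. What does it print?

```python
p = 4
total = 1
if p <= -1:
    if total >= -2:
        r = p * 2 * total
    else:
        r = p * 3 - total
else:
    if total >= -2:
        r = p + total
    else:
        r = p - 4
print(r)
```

p=4, total=1
p <= -1 is False; total >= -2 is True
→ r = p + total = 5

5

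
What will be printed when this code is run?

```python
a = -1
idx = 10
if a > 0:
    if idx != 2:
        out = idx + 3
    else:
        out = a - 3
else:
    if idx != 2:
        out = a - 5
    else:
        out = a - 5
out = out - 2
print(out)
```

-8

a=-1, idx=10
a > 0 is False; idx != 2 is True
→ out = a - 5 = -6
out = (-6)-2 = -8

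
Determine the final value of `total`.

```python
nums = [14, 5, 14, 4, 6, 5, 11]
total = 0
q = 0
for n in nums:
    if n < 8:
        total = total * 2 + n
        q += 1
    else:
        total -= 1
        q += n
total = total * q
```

2064

n=14: not <8, total = 0-1 = -1; q=14
n=5: <8, total = (-1)*2+5 = 3; q=15
n=14: not <8, total = 3-1 = 2; q=29
n=4: <8, total = 2*2+4 = 8; q=30
n=6: <8, total = 8*2+6 = 22; q=31
n=5: <8, total = 22*2+5 = 49; q=32
n=11: not <8, total = 49-1 = 48; q=43
total*q = 48*43 = 2064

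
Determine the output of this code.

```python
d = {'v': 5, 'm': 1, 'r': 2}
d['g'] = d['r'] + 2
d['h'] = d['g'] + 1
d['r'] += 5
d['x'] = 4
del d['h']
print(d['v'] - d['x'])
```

1

d['g'] = d['r']+2 = 4 → {'v': 5, 'm': 1, 'r': 2, 'g': 4}
d['h'] = d['g']+1 = 5 → {'v': 5, 'm': 1, 'r': 2, 'g': 4, 'h': 5}
d['r'] = 2+5 = 7 → {'v': 5, 'm': 1, 'r': 7, 'g': 4, 'h': 5}
d['x'] = 4 → {'v': 5, 'm': 1, 'r': 7, 'g': 4, 'h': 5, 'x': 4}
del 'h' → {'v': 5, 'm': 1, 'r': 7, 'g': 4, 'x': 4}
d['v']-d['x'] = 5-4 = 1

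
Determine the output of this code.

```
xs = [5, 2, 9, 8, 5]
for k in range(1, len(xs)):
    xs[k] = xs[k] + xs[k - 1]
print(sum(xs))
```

k=1: xs[1] = 2+5 = 7 → [5, 7, 9, 8, 5]
k=2: xs[2] = 9+7 = 16 → [5, 7, 16, 8, 5]
k=3: xs[3] = 8+16 = 24 → [5, 7, 16, 24, 5]
k=4: xs[4] = 5+24 = 29 → [5, 7, 16, 24, 29]
sum = 81

81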